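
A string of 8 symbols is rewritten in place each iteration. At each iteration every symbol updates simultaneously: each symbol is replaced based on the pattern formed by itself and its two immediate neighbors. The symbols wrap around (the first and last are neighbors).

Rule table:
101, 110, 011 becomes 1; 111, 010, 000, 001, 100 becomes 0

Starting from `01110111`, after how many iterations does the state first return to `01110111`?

11011101
01110111

2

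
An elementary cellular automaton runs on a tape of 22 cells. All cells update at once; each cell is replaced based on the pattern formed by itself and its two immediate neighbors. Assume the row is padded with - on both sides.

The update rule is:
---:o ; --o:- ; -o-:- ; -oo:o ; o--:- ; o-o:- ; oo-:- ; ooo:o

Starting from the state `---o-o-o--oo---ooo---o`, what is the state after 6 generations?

oo--------o--o-oo--o--
o--oooooo------o-----o
---ooooo--oooo---ooo--
oo-oooo---ooo--o-oo--o
o--ooo--o-oo-----o----
---oo-----o--ooo---ooo

---oo-----o--ooo---ooo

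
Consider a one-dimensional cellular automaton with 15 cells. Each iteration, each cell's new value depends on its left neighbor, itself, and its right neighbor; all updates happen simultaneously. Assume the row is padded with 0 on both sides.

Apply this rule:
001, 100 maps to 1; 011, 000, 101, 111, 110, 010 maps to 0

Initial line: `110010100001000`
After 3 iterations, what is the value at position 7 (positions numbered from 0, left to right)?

0

iteration 1: 001100010010100
iteration 2: 010010101100010
iteration 3: 101100000010101
position 7 holds 0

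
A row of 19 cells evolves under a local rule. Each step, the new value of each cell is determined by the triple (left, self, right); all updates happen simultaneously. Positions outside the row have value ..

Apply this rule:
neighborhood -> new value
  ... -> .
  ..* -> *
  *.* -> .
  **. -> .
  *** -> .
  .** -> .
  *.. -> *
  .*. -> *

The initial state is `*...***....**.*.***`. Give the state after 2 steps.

step 1: **.*...*..*...*....
step 2: ...**.******.***...

...**.******.***...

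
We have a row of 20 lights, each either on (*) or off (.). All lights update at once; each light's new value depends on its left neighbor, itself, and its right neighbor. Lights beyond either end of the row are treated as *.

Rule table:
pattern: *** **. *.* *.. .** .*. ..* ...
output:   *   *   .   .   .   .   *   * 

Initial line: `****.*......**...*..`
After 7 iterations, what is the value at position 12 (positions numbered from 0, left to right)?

*

****...*****.*.**..*
****.**.****....*.*.
****..*..***.***....
****.*..*.**..**.***
****...*...*.*.*..**
****.**..**......*.*
****..*.*.*.*****...
position 12 holds *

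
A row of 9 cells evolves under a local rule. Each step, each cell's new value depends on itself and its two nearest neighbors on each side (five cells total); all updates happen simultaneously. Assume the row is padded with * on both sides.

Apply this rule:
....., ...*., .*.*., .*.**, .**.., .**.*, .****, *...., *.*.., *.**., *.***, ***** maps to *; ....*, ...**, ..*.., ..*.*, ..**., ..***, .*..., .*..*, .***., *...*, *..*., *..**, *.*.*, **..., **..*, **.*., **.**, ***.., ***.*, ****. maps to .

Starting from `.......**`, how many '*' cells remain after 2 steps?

2

step 1: .****...*
step 2: .**......
count of *: 2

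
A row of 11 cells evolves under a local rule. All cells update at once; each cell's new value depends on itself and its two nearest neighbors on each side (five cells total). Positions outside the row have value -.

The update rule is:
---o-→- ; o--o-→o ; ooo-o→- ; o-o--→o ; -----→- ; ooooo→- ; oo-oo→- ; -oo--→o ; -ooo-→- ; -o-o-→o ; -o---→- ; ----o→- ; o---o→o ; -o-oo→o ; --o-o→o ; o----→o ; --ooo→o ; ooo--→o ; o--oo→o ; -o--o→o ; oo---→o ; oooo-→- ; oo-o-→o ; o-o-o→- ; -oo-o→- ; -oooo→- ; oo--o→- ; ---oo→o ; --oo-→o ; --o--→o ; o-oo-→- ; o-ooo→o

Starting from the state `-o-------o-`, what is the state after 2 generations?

generation 1: -o-o-----o-
generation 2: -ooo-o---o-

-ooo-o---o-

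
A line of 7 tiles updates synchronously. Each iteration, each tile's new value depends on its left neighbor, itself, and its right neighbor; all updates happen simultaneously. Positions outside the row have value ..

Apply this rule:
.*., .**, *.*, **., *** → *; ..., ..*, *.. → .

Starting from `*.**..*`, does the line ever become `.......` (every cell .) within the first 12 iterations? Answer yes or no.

iteration 1: ****..*
iteration 2: ****..*  (fixed point — unchanged through iteration 12)
iteration 12 is ****..*, still not uniform .

no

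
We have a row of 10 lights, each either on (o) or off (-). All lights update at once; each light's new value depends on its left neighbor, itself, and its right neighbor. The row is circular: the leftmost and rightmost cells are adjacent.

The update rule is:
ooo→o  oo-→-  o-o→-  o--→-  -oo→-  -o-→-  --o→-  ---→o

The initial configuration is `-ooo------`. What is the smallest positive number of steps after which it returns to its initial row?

--o--ooooo
------ooo-
ooooo--o--
-ooo------

4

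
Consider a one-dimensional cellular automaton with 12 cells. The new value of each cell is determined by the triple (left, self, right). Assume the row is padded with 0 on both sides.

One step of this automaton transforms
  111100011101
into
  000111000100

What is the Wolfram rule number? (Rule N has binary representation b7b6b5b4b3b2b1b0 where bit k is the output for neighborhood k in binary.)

81

position 1: 111 → 0  (bit 7 = 0)
position 3: 110 → 1  (bit 6 = 1)
position 10: 101 → 0  (bit 5 = 0)
position 4: 100 → 1  (bit 4 = 1)
position 0: 011 → 0  (bit 3 = 0)
position 11: 010 → 0  (bit 2 = 0)
position 6: 001 → 0  (bit 1 = 0)
position 5: 000 → 1  (bit 0 = 1)
bits b7..b0 = 01010001 = 81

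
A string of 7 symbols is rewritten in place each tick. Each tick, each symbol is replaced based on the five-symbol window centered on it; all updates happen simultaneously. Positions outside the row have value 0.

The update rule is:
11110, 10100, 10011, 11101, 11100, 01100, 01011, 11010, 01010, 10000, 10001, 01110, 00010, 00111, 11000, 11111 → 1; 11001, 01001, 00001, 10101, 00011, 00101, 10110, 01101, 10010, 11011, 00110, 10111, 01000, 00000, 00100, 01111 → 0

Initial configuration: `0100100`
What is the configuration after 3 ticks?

1000001
0010010
0100000

0100000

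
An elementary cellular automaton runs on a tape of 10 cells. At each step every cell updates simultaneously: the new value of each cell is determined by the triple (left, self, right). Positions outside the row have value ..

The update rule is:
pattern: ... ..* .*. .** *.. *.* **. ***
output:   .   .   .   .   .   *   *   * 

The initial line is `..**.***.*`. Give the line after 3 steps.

.....**.*.

...**.***.
....**.**.
.....**.*.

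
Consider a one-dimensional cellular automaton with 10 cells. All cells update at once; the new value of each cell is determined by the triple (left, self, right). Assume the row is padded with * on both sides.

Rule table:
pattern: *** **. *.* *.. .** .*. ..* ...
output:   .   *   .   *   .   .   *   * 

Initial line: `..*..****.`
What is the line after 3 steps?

..**...***

**.**...*.
.*..****..
..**...***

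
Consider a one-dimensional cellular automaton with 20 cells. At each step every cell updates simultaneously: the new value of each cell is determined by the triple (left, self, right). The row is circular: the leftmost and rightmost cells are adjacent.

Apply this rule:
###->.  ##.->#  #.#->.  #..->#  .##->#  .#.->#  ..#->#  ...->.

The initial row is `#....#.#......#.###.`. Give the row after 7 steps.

step 1: ##..##.##....##.#.#.
step 2: ######.###..###.#.#.
step 3: #....#.#.####.#.#.#.
step 4: ##..##.#.#..#.#.#.#.
step 5: ######.#.####.#.#.#.
step 6: #....#.#.#..#.#.#.#.
step 7: ##..##.#.####.#.#.#.

##..##.#.####.#.#.#.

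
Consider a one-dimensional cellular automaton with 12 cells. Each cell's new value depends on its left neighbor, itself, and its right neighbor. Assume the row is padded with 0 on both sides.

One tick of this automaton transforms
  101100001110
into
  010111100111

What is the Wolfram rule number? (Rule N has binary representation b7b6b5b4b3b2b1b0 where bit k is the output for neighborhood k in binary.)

241

position 9: 111 → 1  (bit 7 = 1)
position 3: 110 → 1  (bit 6 = 1)
position 1: 101 → 1  (bit 5 = 1)
position 4: 100 → 1  (bit 4 = 1)
position 2: 011 → 0  (bit 3 = 0)
position 0: 010 → 0  (bit 2 = 0)
position 7: 001 → 0  (bit 1 = 0)
position 5: 000 → 1  (bit 0 = 1)
bits b7..b0 = 11110001 = 241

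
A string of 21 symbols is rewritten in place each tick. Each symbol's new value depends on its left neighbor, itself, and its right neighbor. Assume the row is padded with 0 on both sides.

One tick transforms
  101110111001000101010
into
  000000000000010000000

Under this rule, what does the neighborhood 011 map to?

At position 2 the neighborhood is 011; the next row has 0 there.

0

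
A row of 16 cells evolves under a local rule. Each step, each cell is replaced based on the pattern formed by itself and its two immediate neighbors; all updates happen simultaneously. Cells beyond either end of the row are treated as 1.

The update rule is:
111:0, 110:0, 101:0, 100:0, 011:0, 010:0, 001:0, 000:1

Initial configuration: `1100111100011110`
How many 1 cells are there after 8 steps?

0000000001000000
0111111100011110
0000000001000000  (repeats step 1; period 2)
step 8: 0111111100011110
count of 1: 11

11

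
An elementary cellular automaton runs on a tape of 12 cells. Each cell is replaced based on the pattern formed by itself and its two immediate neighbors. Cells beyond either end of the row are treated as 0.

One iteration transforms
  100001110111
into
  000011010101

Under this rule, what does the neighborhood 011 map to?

1

At position 5 the neighborhood is 011; the next row has 1 there.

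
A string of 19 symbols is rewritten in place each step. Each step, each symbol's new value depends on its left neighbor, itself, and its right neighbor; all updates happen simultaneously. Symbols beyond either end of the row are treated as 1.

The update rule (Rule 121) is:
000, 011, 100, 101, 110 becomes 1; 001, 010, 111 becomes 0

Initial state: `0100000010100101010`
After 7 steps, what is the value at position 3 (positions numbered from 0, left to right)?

1011111001010010101
1110001100101001011
0011101110010100110
1010111011001010111
1101101111100101100
0111111000110011110
1100001110111010011
position 3 holds 0

0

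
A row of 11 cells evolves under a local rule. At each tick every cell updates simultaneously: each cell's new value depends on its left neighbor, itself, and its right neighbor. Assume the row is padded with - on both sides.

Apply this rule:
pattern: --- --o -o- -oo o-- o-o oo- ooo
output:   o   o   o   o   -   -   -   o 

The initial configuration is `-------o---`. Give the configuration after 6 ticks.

ooo--oo--oo

oooooooo-oo
ooooooo--o-
oooooo--oo-
ooooo--oo--
oooo--oo--o
ooo--oo--oo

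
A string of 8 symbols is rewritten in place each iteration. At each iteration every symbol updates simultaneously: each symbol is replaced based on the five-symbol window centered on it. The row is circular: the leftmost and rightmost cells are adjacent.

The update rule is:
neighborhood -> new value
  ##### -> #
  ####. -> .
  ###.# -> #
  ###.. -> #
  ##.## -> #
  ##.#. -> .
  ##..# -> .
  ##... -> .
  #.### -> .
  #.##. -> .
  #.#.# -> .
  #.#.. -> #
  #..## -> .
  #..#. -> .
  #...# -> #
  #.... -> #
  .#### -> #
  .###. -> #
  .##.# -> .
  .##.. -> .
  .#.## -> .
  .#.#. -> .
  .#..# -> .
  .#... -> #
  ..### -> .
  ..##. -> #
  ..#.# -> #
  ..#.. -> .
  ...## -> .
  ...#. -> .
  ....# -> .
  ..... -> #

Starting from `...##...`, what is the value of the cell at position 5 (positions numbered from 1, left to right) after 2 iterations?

.

#..#..##
#......#
position 5 holds .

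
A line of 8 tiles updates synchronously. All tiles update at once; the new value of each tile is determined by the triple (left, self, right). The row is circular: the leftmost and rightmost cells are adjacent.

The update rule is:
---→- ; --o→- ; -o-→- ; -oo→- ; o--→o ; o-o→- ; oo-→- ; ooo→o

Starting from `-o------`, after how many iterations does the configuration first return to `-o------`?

8

--o-----
---o----
----o---
-----o--
------o-
-------o
o-------
-o------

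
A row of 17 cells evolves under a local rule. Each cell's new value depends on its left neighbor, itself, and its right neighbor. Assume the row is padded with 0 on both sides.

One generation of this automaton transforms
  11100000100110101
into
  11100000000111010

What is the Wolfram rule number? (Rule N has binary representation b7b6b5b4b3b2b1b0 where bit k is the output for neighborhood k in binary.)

232

position 1: 111 → 1  (bit 7 = 1)
position 2: 110 → 1  (bit 6 = 1)
position 13: 101 → 1  (bit 5 = 1)
position 3: 100 → 0  (bit 4 = 0)
position 0: 011 → 1  (bit 3 = 1)
position 8: 010 → 0  (bit 2 = 0)
position 7: 001 → 0  (bit 1 = 0)
position 4: 000 → 0  (bit 0 = 0)
bits b7..b0 = 11101000 = 232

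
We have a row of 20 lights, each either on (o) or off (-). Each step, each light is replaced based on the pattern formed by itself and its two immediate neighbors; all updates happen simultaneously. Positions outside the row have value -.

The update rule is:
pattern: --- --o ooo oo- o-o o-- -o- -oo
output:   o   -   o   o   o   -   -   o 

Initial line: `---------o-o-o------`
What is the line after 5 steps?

oooooooo--o-o--ooooo
oooooooo---o---ooooo
oooooooo-o---o-ooooo
ooooooooo--o--oooooo
ooooooooo-----oooooo

ooooooooo-----oooooo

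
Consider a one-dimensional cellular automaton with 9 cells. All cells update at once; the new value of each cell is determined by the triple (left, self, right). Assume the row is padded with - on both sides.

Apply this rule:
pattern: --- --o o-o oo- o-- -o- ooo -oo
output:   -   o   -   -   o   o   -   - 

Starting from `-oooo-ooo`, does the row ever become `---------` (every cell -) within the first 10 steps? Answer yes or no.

no

o--------
oo-------
--o------
-ooo-----
o---o----
oo-ooo---
------o--
-----ooo-
----o---o
---ooo-oo
step 10 is ---ooo-oo, still not uniform -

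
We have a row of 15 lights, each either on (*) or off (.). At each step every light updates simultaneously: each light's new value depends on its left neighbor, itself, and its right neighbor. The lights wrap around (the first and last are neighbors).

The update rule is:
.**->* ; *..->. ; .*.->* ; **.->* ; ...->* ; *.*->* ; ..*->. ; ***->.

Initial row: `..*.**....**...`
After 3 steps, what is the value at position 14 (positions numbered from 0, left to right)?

*.****.**.**.**
***..*********.
*.*..*.......**
position 14 holds *

*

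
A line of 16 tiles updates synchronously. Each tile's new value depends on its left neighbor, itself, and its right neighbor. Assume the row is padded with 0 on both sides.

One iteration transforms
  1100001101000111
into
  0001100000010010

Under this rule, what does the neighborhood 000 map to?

At position 3 the neighborhood is 000; the next row has 1 there.

1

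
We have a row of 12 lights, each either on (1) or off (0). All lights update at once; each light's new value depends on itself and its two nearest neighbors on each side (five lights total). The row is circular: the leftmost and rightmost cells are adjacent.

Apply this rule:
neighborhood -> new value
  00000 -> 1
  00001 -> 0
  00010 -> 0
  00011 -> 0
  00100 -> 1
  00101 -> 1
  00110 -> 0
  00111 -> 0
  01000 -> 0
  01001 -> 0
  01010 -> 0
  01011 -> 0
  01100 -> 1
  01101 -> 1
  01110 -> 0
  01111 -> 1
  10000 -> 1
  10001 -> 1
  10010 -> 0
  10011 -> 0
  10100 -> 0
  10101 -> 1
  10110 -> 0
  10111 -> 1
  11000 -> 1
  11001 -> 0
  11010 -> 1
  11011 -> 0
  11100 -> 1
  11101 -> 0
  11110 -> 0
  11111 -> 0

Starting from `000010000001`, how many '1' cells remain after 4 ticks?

010010111001
000010101001
010010100001
000010001001
count of 1: 3

3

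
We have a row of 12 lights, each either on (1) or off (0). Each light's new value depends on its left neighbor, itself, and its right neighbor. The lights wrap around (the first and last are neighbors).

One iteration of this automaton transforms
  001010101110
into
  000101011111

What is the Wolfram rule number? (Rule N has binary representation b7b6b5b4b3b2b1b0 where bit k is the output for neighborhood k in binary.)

position 9: 111 → 1  (bit 7 = 1)
position 10: 110 → 1  (bit 6 = 1)
position 3: 101 → 1  (bit 5 = 1)
position 11: 100 → 1  (bit 4 = 1)
position 8: 011 → 1  (bit 3 = 1)
position 2: 010 → 0  (bit 2 = 0)
position 1: 001 → 0  (bit 1 = 0)
position 0: 000 → 0  (bit 0 = 0)
bits b7..b0 = 11111000 = 248

248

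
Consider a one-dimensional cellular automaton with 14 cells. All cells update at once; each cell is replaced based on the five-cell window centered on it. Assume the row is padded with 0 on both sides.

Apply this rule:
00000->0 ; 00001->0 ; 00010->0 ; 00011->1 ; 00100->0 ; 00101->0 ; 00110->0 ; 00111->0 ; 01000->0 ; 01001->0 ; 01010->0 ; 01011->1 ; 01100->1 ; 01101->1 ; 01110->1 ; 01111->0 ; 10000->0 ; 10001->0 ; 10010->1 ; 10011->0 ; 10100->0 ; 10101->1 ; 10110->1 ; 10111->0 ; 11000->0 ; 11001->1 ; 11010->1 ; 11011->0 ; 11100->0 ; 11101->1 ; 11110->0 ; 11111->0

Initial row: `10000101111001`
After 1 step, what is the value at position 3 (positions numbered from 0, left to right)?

0

00000010000110
position 3 holds 0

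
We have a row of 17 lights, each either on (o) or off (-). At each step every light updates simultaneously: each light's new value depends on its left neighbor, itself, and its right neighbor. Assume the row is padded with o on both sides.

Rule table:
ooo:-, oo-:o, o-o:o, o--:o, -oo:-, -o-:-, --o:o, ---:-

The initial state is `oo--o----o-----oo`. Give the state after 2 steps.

step 1: -ooo-o--o-o---o--
step 2: o--oo-oo-o-o-o-oo

o--oo-oo-o-o-o-oo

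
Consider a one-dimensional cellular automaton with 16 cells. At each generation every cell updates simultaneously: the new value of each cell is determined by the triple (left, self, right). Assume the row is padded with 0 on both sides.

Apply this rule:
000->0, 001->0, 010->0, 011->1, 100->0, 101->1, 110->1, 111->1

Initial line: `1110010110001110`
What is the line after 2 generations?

1110001110001110

generation 1: 1110001110001110
generation 2: 1110001110001110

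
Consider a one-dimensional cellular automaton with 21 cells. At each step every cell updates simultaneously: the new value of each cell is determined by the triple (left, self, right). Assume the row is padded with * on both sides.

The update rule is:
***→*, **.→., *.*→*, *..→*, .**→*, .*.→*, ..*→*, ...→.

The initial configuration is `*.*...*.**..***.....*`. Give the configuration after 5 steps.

.****.****.***.******

.***.****.****.*...**
***.****.****.***.***
**.****.****.***.****
*.****.****.***.*****
.****.****.***.******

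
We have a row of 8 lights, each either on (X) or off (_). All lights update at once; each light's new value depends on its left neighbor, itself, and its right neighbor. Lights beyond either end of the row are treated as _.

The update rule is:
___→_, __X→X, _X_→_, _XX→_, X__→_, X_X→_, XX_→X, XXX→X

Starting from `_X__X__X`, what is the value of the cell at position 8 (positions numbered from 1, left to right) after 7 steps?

_

step 1: X__X__X_
step 2: __X__X__
step 3: _X__X___
step 4: X__X____
step 5: __X_____
step 6: _X______
step 7: X_______
position 8 holds _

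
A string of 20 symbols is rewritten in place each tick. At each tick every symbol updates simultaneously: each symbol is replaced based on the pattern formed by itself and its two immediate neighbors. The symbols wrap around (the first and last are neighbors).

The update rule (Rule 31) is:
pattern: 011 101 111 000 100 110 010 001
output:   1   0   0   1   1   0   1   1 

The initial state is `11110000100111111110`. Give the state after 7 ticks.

00000001111111100000

tick 1: 10001111111100000000
tick 2: 11111000000011111111
tick 3: 00000111111110000000
tick 4: 11111100000001111111
tick 5: 00000011111111000000
tick 6: 11111110000000111111
tick 7: 00000001111111100000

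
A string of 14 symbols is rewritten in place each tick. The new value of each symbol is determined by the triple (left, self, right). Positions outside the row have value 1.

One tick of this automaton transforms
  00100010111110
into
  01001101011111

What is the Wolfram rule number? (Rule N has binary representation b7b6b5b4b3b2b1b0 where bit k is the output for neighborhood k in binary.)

position 9: 111 → 1  (bit 7 = 1)
position 12: 110 → 1  (bit 6 = 1)
position 7: 101 → 1  (bit 5 = 1)
position 0: 100 → 0  (bit 4 = 0)
position 8: 011 → 0  (bit 3 = 0)
position 2: 010 → 0  (bit 2 = 0)
position 1: 001 → 1  (bit 1 = 1)
position 4: 000 → 1  (bit 0 = 1)
bits b7..b0 = 11100011 = 227

227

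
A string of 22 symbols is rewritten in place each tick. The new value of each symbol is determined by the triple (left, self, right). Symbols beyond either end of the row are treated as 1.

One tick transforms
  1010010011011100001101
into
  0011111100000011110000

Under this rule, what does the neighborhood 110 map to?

At position 0 the neighborhood is 110; the next row has 0 there.

0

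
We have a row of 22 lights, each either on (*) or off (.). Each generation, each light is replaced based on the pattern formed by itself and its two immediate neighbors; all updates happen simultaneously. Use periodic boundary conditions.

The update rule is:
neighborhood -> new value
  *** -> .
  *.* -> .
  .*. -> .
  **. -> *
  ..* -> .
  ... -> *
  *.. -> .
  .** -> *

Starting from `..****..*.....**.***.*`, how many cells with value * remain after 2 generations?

8

..*..*....***.**.*.*..
*......**.*.*.**.....*
count of *: 8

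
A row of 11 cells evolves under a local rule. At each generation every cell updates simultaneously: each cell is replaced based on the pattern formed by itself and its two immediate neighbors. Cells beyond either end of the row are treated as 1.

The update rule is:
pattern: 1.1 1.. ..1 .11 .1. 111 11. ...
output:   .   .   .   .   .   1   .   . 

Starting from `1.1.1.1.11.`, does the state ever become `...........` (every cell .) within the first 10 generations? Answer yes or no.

yes

...........
all cells are . at generation 1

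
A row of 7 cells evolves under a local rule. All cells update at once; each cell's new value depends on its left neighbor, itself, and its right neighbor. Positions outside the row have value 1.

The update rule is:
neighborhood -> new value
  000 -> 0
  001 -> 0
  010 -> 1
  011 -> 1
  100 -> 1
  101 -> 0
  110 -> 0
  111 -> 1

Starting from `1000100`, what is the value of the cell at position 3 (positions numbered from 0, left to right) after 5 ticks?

0100110
0110100
0100110  (repeats tick 1; period 2)
tick 5: 0100110
position 3 holds 0

0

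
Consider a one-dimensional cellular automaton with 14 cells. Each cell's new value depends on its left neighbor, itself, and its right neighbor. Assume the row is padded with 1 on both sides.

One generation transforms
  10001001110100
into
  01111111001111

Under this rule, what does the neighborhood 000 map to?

At position 2 the neighborhood is 000; the next row has 1 there.

1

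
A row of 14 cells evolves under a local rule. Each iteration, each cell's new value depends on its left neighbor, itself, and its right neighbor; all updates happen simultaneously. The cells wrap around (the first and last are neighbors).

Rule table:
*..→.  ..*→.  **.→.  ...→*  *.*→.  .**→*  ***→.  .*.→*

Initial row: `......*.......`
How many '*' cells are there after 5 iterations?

*****.*.******
......*.*.....
*****.*.*.****
......*.*.*...
*****.*.*.*.**
count of *: 10

10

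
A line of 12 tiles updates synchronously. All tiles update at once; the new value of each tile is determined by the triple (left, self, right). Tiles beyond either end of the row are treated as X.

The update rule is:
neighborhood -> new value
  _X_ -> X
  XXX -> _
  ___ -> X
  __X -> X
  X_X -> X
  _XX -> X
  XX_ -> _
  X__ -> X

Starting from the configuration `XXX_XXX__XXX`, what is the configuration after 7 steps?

______XX__XX

___XX__XXX__
XXXX_XXX__XX
____XX__XXX_
XXXXX_XXX__X
_____XX__XXX
XXXXXX_XXX__
______XX__XX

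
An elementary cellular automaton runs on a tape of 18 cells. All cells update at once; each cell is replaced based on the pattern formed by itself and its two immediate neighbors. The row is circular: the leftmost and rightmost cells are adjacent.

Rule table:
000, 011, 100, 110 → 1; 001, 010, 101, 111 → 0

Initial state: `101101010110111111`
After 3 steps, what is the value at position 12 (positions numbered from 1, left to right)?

1

step 1: 101100000110100000
step 2: 001111110110011110
step 3: 101000010111010011
position 12 holds 1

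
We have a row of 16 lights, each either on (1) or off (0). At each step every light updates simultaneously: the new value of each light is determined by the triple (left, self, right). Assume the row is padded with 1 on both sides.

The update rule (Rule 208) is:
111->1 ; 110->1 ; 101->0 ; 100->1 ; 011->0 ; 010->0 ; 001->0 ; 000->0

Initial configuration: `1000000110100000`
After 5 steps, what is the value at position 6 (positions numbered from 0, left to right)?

step 1: 1100000010010000
step 2: 1110000001001000
step 3: 1111000000100100
step 4: 1111100000010010
step 5: 1111110000001000
position 6 holds 0

0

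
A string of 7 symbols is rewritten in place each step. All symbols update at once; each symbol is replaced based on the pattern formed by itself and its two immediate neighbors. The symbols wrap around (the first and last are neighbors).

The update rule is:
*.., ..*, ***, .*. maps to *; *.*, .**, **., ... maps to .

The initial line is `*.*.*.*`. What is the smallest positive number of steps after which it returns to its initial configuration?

7

step 1: ..*.*..
step 2: .**.**.
step 3: *.....*
step 4: .*...*.
step 5: ***.***
step 6: **...**
step 7: *.*.*.*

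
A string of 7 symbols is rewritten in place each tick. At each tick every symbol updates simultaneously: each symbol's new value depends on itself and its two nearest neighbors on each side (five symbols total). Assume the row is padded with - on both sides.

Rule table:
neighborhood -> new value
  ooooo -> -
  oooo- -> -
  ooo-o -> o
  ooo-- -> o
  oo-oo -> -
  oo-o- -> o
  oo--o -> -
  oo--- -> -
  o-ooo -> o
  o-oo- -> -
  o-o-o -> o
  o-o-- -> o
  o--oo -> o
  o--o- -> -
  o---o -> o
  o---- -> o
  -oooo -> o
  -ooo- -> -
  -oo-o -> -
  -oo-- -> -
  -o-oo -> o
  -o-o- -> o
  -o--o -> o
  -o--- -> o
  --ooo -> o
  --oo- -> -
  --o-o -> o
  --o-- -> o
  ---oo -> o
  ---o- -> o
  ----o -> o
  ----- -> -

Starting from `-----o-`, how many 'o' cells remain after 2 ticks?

5

---oooo
-oooo-o
count of o: 5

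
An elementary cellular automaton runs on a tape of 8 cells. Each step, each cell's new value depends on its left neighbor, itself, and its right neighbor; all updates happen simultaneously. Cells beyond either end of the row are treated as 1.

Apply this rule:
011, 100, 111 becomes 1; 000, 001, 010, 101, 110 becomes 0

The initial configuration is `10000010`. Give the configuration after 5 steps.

step 1: 01000000
step 2: 00100000
step 3: 10010000
step 4: 01001000
step 5: 00100100

00100100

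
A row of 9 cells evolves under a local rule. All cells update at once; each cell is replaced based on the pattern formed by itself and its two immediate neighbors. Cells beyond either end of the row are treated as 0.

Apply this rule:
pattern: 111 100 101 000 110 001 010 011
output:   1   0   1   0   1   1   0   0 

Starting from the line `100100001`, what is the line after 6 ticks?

001000000

001000010
010000100
100001000
000010000
000100000
001000000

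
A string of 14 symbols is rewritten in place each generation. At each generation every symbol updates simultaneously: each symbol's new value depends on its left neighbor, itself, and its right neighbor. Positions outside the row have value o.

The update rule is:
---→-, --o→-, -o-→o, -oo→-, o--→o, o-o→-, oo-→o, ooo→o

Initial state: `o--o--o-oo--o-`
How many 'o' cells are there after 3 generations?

8

generation 1: oo-oo-o--oo-o-
generation 2: oo--o-oo--o-o-
generation 3: ooo-o--oo-o-o-
count of o: 8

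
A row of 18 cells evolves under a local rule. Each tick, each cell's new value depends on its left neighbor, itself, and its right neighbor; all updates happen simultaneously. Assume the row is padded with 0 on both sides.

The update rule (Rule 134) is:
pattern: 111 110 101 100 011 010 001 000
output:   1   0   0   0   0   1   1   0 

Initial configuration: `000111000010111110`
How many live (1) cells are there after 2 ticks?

tick 1: 001010000110011100
tick 2: 011010001000101000
count of 1: 6

6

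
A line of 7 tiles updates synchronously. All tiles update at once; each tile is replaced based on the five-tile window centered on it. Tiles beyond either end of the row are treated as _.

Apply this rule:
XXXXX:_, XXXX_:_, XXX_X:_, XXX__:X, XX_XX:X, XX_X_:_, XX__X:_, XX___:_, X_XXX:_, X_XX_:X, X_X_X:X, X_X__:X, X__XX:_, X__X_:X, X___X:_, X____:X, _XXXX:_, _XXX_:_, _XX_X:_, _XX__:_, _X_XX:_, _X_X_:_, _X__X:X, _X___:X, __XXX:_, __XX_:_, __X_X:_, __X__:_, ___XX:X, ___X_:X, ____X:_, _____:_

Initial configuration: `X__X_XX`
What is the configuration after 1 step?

_XX__X_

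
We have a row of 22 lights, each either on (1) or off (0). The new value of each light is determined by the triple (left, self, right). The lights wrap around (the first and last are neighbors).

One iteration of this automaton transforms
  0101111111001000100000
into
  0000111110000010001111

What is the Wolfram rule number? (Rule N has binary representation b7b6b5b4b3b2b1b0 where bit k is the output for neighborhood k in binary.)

position 4: 111 → 1  (bit 7 = 1)
position 9: 110 → 0  (bit 6 = 0)
position 2: 101 → 0  (bit 5 = 0)
position 10: 100 → 0  (bit 4 = 0)
position 3: 011 → 0  (bit 3 = 0)
position 1: 010 → 0  (bit 2 = 0)
position 0: 001 → 0  (bit 1 = 0)
position 14: 000 → 1  (bit 0 = 1)
bits b7..b0 = 10000001 = 129

129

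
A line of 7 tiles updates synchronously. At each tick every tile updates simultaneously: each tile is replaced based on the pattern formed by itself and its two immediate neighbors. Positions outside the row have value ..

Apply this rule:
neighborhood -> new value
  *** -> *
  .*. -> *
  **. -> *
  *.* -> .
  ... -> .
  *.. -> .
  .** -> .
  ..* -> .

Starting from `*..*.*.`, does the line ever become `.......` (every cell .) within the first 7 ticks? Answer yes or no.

no

tick 1: *..*.*.  (fixed point — unchanged through tick 7)
tick 7 is *..*.*., still not uniform .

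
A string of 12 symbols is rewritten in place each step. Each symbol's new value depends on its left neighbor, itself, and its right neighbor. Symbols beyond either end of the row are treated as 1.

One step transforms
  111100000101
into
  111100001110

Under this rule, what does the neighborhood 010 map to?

1

At position 9 the neighborhood is 010; the next row has 1 there.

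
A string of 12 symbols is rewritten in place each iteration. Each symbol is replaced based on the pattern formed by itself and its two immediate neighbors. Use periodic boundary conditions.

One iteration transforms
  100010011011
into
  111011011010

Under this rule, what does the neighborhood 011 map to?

1

At position 7 the neighborhood is 011; the next row has 1 there.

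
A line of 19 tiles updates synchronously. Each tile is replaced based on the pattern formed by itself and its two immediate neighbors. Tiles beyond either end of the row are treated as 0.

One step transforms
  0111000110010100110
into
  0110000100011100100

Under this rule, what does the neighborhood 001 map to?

0

At position 0 the neighborhood is 001; the next row has 0 there.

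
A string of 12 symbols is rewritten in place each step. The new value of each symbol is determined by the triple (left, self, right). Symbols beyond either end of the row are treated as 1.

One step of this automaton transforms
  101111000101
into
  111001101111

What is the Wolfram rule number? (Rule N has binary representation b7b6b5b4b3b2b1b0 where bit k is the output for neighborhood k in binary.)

position 3: 111 → 0  (bit 7 = 0)
position 0: 110 → 1  (bit 6 = 1)
position 1: 101 → 1  (bit 5 = 1)
position 6: 100 → 1  (bit 4 = 1)
position 2: 011 → 1  (bit 3 = 1)
position 9: 010 → 1  (bit 2 = 1)
position 8: 001 → 1  (bit 1 = 1)
position 7: 000 → 0  (bit 0 = 0)
bits b7..b0 = 01111110 = 126

126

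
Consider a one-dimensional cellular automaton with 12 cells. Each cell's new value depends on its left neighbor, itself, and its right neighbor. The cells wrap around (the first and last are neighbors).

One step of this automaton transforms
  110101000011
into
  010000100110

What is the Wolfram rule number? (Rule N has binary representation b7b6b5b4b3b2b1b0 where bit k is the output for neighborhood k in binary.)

90

position 0: 111 → 0  (bit 7 = 0)
position 1: 110 → 1  (bit 6 = 1)
position 2: 101 → 0  (bit 5 = 0)
position 6: 100 → 1  (bit 4 = 1)
position 10: 011 → 1  (bit 3 = 1)
position 3: 010 → 0  (bit 2 = 0)
position 9: 001 → 1  (bit 1 = 1)
position 7: 000 → 0  (bit 0 = 0)
bits b7..b0 = 01011010 = 90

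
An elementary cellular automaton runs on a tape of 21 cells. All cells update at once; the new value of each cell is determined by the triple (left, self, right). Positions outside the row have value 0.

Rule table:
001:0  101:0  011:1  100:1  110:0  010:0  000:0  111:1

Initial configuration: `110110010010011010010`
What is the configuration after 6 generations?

000001000010010000100

generation 1: 100101001001010001001
generation 2: 010000100100001000100
generation 3: 001000010010000100010
generation 4: 000100001001000010001
generation 5: 000010000100100001000
generation 6: 000001000010010000100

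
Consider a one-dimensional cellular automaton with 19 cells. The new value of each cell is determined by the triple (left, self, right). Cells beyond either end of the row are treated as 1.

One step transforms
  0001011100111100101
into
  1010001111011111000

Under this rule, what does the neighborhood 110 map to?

1

At position 7 the neighborhood is 110; the next row has 1 there.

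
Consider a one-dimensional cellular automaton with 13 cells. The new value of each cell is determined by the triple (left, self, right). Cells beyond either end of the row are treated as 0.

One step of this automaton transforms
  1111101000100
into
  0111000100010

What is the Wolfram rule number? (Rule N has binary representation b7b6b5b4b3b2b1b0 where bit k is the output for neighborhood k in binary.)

position 1: 111 → 1  (bit 7 = 1)
position 4: 110 → 0  (bit 6 = 0)
position 5: 101 → 0  (bit 5 = 0)
position 7: 100 → 1  (bit 4 = 1)
position 0: 011 → 0  (bit 3 = 0)
position 6: 010 → 0  (bit 2 = 0)
position 9: 001 → 0  (bit 1 = 0)
position 8: 000 → 0  (bit 0 = 0)
bits b7..b0 = 10010000 = 144

144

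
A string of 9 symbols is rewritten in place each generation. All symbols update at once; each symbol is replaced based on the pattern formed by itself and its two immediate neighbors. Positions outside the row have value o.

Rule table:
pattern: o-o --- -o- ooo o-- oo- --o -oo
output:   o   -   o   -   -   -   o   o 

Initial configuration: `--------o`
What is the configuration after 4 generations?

-------oo
------oo-
-----oo-o
----oo-oo

----oo-oo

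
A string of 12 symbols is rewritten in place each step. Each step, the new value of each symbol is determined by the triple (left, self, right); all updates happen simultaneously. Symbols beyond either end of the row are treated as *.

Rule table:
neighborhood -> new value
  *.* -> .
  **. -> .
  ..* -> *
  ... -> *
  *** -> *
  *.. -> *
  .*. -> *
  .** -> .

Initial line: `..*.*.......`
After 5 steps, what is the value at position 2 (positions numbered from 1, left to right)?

step 1: ***.********
step 2: **...*******
step 3: *.***.******
step 4: ...*...*****
step 5: *******.****
position 2 holds *

*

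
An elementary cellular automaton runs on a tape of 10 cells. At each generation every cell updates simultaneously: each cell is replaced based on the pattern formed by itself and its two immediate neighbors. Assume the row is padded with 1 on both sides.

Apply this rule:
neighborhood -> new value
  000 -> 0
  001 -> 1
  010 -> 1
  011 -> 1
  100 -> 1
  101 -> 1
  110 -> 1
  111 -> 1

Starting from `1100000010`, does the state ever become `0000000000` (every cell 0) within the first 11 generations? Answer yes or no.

1110000111
1111001111
1111111111
1111111111  (fixed point — unchanged through generation 11)
generation 11 is 1111111111, still not uniform 0

no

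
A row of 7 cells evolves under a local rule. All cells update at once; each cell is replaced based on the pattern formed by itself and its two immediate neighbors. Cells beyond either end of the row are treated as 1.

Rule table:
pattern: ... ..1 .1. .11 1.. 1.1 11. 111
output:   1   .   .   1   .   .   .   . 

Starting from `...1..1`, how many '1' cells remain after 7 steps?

3

.1....1
...11.1
.1.1..1
......1
.1111.1
.1....1  (repeats step 1; period 5)
step 7: ...11.1
count of 1: 3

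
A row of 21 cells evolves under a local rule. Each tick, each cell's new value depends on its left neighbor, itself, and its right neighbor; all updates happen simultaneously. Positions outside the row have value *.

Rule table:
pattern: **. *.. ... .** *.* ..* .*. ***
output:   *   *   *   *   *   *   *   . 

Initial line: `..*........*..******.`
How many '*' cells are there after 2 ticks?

6

tick 1: ***************....**
tick 2: ..............******.
count of *: 6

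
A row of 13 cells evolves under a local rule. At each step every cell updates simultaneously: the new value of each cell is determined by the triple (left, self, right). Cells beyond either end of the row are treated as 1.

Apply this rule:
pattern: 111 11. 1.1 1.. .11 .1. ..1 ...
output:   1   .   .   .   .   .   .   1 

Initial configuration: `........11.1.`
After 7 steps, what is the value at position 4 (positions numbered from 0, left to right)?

1

.111111......
..1111..1111.
...11....11..
.1....11.....
...11....111.
.1....11..1..
...11........
position 4 holds 1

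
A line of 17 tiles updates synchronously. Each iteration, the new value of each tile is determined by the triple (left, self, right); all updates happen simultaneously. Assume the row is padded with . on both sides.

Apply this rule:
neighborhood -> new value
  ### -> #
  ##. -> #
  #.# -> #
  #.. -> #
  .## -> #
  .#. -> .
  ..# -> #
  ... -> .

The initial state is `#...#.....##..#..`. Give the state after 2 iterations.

.#.#.#...#####.#.
#.#.#.#.#######.#

#.#.#.#.#######.#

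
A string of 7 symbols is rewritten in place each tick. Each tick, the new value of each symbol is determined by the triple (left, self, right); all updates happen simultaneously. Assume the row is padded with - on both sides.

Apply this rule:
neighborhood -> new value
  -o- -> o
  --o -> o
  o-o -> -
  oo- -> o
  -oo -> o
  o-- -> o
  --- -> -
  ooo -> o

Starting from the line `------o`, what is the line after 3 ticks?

-----oo
----ooo
---oooo

---oooo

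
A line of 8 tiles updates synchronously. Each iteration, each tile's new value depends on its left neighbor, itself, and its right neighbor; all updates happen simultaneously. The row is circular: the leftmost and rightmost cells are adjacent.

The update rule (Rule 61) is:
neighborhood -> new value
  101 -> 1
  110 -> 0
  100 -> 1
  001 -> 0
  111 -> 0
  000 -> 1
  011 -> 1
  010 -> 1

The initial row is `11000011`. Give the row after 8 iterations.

00111101

00111010
10100111
01110100
01001111
11101000
10011110
11010001
00111101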